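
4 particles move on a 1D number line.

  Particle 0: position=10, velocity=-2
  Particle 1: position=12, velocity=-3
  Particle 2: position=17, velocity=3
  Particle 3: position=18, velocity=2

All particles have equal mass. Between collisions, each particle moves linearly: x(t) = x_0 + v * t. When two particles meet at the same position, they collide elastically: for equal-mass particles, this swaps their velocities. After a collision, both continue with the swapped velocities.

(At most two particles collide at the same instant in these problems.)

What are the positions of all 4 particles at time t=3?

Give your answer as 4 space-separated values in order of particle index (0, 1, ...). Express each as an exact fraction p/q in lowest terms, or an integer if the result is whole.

Answer: 3 4 24 26

Derivation:
Collision at t=1: particles 2 and 3 swap velocities; positions: p0=8 p1=9 p2=20 p3=20; velocities now: v0=-2 v1=-3 v2=2 v3=3
Collision at t=2: particles 0 and 1 swap velocities; positions: p0=6 p1=6 p2=22 p3=23; velocities now: v0=-3 v1=-2 v2=2 v3=3
Advance to t=3 (no further collisions before then); velocities: v0=-3 v1=-2 v2=2 v3=3; positions = 3 4 24 26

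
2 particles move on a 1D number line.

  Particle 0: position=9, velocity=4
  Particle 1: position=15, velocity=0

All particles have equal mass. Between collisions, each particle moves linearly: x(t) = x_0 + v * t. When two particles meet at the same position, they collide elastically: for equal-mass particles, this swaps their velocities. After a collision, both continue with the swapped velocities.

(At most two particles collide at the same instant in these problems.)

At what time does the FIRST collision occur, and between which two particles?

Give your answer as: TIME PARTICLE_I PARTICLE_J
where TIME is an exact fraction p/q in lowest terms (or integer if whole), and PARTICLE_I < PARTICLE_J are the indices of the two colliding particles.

Pair (0,1): pos 9,15 vel 4,0 -> gap=6, closing at 4/unit, collide at t=3/2
Earliest collision: t=3/2 between 0 and 1

Answer: 3/2 0 1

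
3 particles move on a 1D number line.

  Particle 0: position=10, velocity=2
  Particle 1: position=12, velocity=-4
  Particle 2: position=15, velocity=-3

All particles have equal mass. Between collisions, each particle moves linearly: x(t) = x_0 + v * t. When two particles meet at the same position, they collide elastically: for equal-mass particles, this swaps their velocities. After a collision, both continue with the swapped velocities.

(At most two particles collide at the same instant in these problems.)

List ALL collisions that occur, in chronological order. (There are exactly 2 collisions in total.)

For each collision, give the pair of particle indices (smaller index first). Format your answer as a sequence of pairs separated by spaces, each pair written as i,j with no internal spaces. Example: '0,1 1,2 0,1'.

Answer: 0,1 1,2

Derivation:
Collision at t=1/3: particles 0 and 1 swap velocities; positions: p0=32/3 p1=32/3 p2=14; velocities now: v0=-4 v1=2 v2=-3
Collision at t=1: particles 1 and 2 swap velocities; positions: p0=8 p1=12 p2=12; velocities now: v0=-4 v1=-3 v2=2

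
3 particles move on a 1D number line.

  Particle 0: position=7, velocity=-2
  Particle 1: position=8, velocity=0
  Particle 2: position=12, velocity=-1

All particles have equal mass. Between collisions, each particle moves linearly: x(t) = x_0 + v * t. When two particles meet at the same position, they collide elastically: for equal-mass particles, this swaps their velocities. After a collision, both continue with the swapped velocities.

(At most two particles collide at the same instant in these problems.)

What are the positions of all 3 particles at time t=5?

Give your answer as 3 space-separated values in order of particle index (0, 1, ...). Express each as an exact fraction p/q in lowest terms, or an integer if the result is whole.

Collision at t=4: particles 1 and 2 swap velocities; positions: p0=-1 p1=8 p2=8; velocities now: v0=-2 v1=-1 v2=0
Advance to t=5 (no further collisions before then); velocities: v0=-2 v1=-1 v2=0; positions = -3 7 8

Answer: -3 7 8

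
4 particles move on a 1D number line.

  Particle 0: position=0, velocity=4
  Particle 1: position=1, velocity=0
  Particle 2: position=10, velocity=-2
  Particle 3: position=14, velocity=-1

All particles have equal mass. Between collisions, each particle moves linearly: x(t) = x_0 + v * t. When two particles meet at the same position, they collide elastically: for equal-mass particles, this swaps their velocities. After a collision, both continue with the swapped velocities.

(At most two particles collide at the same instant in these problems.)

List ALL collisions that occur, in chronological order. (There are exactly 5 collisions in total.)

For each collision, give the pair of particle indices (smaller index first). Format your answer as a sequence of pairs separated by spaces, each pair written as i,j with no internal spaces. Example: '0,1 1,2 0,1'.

Collision at t=1/4: particles 0 and 1 swap velocities; positions: p0=1 p1=1 p2=19/2 p3=55/4; velocities now: v0=0 v1=4 v2=-2 v3=-1
Collision at t=5/3: particles 1 and 2 swap velocities; positions: p0=1 p1=20/3 p2=20/3 p3=37/3; velocities now: v0=0 v1=-2 v2=4 v3=-1
Collision at t=14/5: particles 2 and 3 swap velocities; positions: p0=1 p1=22/5 p2=56/5 p3=56/5; velocities now: v0=0 v1=-2 v2=-1 v3=4
Collision at t=9/2: particles 0 and 1 swap velocities; positions: p0=1 p1=1 p2=19/2 p3=18; velocities now: v0=-2 v1=0 v2=-1 v3=4
Collision at t=13: particles 1 and 2 swap velocities; positions: p0=-16 p1=1 p2=1 p3=52; velocities now: v0=-2 v1=-1 v2=0 v3=4

Answer: 0,1 1,2 2,3 0,1 1,2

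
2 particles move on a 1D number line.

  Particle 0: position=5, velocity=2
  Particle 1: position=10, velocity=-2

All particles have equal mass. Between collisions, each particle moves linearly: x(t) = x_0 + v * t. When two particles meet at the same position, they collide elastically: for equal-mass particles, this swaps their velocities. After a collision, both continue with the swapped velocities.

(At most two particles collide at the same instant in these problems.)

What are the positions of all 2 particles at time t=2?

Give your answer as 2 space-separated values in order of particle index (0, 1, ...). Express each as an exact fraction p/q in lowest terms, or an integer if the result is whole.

Answer: 6 9

Derivation:
Collision at t=5/4: particles 0 and 1 swap velocities; positions: p0=15/2 p1=15/2; velocities now: v0=-2 v1=2
Advance to t=2 (no further collisions before then); velocities: v0=-2 v1=2; positions = 6 9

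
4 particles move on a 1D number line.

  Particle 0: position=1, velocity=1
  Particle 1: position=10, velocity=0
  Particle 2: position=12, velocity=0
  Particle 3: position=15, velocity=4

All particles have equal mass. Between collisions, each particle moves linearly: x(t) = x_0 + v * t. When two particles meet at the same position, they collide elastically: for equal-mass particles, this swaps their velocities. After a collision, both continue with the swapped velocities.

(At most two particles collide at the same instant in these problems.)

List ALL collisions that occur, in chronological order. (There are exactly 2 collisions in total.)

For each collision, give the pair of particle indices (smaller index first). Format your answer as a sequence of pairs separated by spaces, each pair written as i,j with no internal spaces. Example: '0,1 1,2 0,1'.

Answer: 0,1 1,2

Derivation:
Collision at t=9: particles 0 and 1 swap velocities; positions: p0=10 p1=10 p2=12 p3=51; velocities now: v0=0 v1=1 v2=0 v3=4
Collision at t=11: particles 1 and 2 swap velocities; positions: p0=10 p1=12 p2=12 p3=59; velocities now: v0=0 v1=0 v2=1 v3=4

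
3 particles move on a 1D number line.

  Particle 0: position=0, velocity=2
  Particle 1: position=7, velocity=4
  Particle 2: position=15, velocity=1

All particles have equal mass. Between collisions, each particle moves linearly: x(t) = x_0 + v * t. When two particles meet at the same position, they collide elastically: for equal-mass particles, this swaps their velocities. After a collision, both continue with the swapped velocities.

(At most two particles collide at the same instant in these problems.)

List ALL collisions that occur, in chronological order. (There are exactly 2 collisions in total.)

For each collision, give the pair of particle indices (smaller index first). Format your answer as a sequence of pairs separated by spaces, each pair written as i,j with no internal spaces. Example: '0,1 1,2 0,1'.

Collision at t=8/3: particles 1 and 2 swap velocities; positions: p0=16/3 p1=53/3 p2=53/3; velocities now: v0=2 v1=1 v2=4
Collision at t=15: particles 0 and 1 swap velocities; positions: p0=30 p1=30 p2=67; velocities now: v0=1 v1=2 v2=4

Answer: 1,2 0,1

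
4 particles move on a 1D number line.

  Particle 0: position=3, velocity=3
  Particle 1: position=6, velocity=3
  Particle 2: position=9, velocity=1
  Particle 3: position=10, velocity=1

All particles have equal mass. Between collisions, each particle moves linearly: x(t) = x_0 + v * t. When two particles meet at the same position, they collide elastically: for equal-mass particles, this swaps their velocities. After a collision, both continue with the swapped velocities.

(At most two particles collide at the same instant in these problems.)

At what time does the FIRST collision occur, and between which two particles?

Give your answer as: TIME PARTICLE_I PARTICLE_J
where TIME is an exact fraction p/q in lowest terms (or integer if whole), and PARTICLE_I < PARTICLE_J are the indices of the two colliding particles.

Answer: 3/2 1 2

Derivation:
Pair (0,1): pos 3,6 vel 3,3 -> not approaching (rel speed 0 <= 0)
Pair (1,2): pos 6,9 vel 3,1 -> gap=3, closing at 2/unit, collide at t=3/2
Pair (2,3): pos 9,10 vel 1,1 -> not approaching (rel speed 0 <= 0)
Earliest collision: t=3/2 between 1 and 2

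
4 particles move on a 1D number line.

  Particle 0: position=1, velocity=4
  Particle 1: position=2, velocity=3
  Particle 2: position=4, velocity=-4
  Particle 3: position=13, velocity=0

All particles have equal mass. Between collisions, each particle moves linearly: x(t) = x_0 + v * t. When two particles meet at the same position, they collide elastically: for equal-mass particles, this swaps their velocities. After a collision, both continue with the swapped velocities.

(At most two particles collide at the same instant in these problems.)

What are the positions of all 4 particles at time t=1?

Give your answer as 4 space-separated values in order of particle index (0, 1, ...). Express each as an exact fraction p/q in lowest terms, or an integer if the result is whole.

Collision at t=2/7: particles 1 and 2 swap velocities; positions: p0=15/7 p1=20/7 p2=20/7 p3=13; velocities now: v0=4 v1=-4 v2=3 v3=0
Collision at t=3/8: particles 0 and 1 swap velocities; positions: p0=5/2 p1=5/2 p2=25/8 p3=13; velocities now: v0=-4 v1=4 v2=3 v3=0
Collision at t=1: particles 1 and 2 swap velocities; positions: p0=0 p1=5 p2=5 p3=13; velocities now: v0=-4 v1=3 v2=4 v3=0
Advance to t=1 (no further collisions before then); velocities: v0=-4 v1=3 v2=4 v3=0; positions = 0 5 5 13

Answer: 0 5 5 13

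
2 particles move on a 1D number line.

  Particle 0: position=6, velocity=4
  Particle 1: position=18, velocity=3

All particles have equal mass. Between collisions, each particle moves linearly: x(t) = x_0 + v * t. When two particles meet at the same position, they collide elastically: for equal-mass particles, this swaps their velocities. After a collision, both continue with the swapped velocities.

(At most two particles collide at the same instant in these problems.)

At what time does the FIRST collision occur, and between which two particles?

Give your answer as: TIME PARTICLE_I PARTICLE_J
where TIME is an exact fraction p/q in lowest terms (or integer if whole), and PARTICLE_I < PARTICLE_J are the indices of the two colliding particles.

Pair (0,1): pos 6,18 vel 4,3 -> gap=12, closing at 1/unit, collide at t=12
Earliest collision: t=12 between 0 and 1

Answer: 12 0 1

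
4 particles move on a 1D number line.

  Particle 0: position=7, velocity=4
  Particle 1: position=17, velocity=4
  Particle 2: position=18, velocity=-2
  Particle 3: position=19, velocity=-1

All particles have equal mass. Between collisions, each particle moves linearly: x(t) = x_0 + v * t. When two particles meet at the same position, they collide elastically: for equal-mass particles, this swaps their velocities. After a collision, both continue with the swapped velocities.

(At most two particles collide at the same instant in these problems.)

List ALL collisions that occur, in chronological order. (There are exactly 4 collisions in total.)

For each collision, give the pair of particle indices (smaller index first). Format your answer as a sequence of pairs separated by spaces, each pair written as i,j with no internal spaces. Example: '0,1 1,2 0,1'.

Collision at t=1/6: particles 1 and 2 swap velocities; positions: p0=23/3 p1=53/3 p2=53/3 p3=113/6; velocities now: v0=4 v1=-2 v2=4 v3=-1
Collision at t=2/5: particles 2 and 3 swap velocities; positions: p0=43/5 p1=86/5 p2=93/5 p3=93/5; velocities now: v0=4 v1=-2 v2=-1 v3=4
Collision at t=11/6: particles 0 and 1 swap velocities; positions: p0=43/3 p1=43/3 p2=103/6 p3=73/3; velocities now: v0=-2 v1=4 v2=-1 v3=4
Collision at t=12/5: particles 1 and 2 swap velocities; positions: p0=66/5 p1=83/5 p2=83/5 p3=133/5; velocities now: v0=-2 v1=-1 v2=4 v3=4

Answer: 1,2 2,3 0,1 1,2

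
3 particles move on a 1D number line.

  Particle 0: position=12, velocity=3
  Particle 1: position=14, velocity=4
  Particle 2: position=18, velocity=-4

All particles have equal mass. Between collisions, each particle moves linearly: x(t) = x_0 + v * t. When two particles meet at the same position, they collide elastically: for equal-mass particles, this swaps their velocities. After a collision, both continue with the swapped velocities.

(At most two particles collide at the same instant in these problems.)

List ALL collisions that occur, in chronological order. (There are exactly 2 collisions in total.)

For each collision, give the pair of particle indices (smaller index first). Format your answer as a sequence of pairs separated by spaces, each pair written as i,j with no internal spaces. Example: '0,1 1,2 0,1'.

Answer: 1,2 0,1

Derivation:
Collision at t=1/2: particles 1 and 2 swap velocities; positions: p0=27/2 p1=16 p2=16; velocities now: v0=3 v1=-4 v2=4
Collision at t=6/7: particles 0 and 1 swap velocities; positions: p0=102/7 p1=102/7 p2=122/7; velocities now: v0=-4 v1=3 v2=4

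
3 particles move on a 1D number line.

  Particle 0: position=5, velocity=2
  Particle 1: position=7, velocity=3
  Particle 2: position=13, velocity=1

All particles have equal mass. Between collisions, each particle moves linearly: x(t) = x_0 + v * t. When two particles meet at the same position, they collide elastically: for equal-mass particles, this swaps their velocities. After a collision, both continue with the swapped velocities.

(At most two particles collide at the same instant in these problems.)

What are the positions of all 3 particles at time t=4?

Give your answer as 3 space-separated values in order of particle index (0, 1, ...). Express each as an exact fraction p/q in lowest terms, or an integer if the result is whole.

Answer: 13 17 19

Derivation:
Collision at t=3: particles 1 and 2 swap velocities; positions: p0=11 p1=16 p2=16; velocities now: v0=2 v1=1 v2=3
Advance to t=4 (no further collisions before then); velocities: v0=2 v1=1 v2=3; positions = 13 17 19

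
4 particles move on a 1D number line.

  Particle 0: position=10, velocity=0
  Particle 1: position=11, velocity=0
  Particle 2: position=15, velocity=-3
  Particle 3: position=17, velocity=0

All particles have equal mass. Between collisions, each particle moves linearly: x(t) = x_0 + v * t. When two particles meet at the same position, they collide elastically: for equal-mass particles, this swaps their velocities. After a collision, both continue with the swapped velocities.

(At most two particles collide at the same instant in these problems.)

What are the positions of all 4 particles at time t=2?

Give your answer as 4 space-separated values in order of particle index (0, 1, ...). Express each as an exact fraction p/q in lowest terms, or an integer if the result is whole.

Collision at t=4/3: particles 1 and 2 swap velocities; positions: p0=10 p1=11 p2=11 p3=17; velocities now: v0=0 v1=-3 v2=0 v3=0
Collision at t=5/3: particles 0 and 1 swap velocities; positions: p0=10 p1=10 p2=11 p3=17; velocities now: v0=-3 v1=0 v2=0 v3=0
Advance to t=2 (no further collisions before then); velocities: v0=-3 v1=0 v2=0 v3=0; positions = 9 10 11 17

Answer: 9 10 11 17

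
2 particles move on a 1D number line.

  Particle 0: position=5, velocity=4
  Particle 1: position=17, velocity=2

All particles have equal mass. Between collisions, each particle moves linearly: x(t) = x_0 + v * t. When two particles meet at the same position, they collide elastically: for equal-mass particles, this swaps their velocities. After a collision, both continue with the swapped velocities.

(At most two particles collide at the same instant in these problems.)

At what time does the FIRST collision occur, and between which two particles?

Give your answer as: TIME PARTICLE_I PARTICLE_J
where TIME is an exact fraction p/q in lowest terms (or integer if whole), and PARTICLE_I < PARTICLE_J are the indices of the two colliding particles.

Answer: 6 0 1

Derivation:
Pair (0,1): pos 5,17 vel 4,2 -> gap=12, closing at 2/unit, collide at t=6
Earliest collision: t=6 between 0 and 1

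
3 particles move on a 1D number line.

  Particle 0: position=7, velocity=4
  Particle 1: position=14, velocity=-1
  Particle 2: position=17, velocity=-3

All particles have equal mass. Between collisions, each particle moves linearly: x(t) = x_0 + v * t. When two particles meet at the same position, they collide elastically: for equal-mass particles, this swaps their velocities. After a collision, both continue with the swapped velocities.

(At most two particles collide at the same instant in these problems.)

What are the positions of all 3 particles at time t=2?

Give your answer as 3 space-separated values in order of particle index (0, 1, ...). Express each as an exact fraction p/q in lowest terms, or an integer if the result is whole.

Answer: 11 12 15

Derivation:
Collision at t=7/5: particles 0 and 1 swap velocities; positions: p0=63/5 p1=63/5 p2=64/5; velocities now: v0=-1 v1=4 v2=-3
Collision at t=10/7: particles 1 and 2 swap velocities; positions: p0=88/7 p1=89/7 p2=89/7; velocities now: v0=-1 v1=-3 v2=4
Collision at t=3/2: particles 0 and 1 swap velocities; positions: p0=25/2 p1=25/2 p2=13; velocities now: v0=-3 v1=-1 v2=4
Advance to t=2 (no further collisions before then); velocities: v0=-3 v1=-1 v2=4; positions = 11 12 15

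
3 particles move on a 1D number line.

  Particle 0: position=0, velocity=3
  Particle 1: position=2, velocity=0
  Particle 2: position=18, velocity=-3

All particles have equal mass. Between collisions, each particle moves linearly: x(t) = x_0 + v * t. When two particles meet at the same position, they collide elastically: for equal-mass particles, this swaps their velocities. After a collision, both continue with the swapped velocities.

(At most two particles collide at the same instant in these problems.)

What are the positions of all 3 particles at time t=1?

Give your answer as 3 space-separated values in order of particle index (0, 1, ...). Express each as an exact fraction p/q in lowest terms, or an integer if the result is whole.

Answer: 2 3 15

Derivation:
Collision at t=2/3: particles 0 and 1 swap velocities; positions: p0=2 p1=2 p2=16; velocities now: v0=0 v1=3 v2=-3
Advance to t=1 (no further collisions before then); velocities: v0=0 v1=3 v2=-3; positions = 2 3 15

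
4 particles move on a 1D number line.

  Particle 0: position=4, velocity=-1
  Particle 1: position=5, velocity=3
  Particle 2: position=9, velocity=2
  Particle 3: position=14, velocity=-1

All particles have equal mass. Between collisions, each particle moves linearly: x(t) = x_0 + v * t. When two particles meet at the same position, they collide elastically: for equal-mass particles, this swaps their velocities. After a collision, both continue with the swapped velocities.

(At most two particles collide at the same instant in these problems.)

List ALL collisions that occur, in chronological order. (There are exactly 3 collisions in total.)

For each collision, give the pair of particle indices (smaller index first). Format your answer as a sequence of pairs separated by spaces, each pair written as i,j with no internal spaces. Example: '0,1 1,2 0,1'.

Answer: 2,3 1,2 2,3

Derivation:
Collision at t=5/3: particles 2 and 3 swap velocities; positions: p0=7/3 p1=10 p2=37/3 p3=37/3; velocities now: v0=-1 v1=3 v2=-1 v3=2
Collision at t=9/4: particles 1 and 2 swap velocities; positions: p0=7/4 p1=47/4 p2=47/4 p3=27/2; velocities now: v0=-1 v1=-1 v2=3 v3=2
Collision at t=4: particles 2 and 3 swap velocities; positions: p0=0 p1=10 p2=17 p3=17; velocities now: v0=-1 v1=-1 v2=2 v3=3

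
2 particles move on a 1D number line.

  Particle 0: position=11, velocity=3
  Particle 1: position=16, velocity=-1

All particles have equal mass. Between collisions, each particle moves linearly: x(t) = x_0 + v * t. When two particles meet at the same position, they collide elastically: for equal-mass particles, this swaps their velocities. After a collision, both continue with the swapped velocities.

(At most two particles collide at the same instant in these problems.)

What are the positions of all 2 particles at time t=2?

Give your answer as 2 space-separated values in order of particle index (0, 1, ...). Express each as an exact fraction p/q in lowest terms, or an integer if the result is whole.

Collision at t=5/4: particles 0 and 1 swap velocities; positions: p0=59/4 p1=59/4; velocities now: v0=-1 v1=3
Advance to t=2 (no further collisions before then); velocities: v0=-1 v1=3; positions = 14 17

Answer: 14 17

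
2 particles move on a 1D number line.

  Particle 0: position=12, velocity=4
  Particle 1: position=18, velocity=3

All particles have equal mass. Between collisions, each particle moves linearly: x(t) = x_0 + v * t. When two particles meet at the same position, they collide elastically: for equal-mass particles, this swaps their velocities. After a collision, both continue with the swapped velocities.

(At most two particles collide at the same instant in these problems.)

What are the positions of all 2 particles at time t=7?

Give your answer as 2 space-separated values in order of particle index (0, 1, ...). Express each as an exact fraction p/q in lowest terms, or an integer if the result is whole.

Answer: 39 40

Derivation:
Collision at t=6: particles 0 and 1 swap velocities; positions: p0=36 p1=36; velocities now: v0=3 v1=4
Advance to t=7 (no further collisions before then); velocities: v0=3 v1=4; positions = 39 40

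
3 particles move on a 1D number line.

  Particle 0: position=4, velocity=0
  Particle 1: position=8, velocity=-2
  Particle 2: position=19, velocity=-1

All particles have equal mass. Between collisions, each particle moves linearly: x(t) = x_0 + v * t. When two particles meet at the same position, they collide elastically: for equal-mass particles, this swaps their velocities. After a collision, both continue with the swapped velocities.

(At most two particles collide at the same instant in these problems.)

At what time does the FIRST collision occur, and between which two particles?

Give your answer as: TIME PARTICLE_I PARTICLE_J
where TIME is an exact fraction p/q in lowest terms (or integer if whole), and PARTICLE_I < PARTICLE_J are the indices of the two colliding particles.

Pair (0,1): pos 4,8 vel 0,-2 -> gap=4, closing at 2/unit, collide at t=2
Pair (1,2): pos 8,19 vel -2,-1 -> not approaching (rel speed -1 <= 0)
Earliest collision: t=2 between 0 and 1

Answer: 2 0 1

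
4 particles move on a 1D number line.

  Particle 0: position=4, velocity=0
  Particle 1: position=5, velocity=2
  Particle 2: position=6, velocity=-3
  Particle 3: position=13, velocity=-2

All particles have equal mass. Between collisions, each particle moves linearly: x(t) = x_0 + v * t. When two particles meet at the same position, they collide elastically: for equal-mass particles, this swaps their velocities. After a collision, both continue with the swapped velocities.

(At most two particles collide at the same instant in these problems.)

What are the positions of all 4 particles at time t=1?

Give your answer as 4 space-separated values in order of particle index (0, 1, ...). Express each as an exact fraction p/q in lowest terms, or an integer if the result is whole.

Collision at t=1/5: particles 1 and 2 swap velocities; positions: p0=4 p1=27/5 p2=27/5 p3=63/5; velocities now: v0=0 v1=-3 v2=2 v3=-2
Collision at t=2/3: particles 0 and 1 swap velocities; positions: p0=4 p1=4 p2=19/3 p3=35/3; velocities now: v0=-3 v1=0 v2=2 v3=-2
Advance to t=1 (no further collisions before then); velocities: v0=-3 v1=0 v2=2 v3=-2; positions = 3 4 7 11

Answer: 3 4 7 11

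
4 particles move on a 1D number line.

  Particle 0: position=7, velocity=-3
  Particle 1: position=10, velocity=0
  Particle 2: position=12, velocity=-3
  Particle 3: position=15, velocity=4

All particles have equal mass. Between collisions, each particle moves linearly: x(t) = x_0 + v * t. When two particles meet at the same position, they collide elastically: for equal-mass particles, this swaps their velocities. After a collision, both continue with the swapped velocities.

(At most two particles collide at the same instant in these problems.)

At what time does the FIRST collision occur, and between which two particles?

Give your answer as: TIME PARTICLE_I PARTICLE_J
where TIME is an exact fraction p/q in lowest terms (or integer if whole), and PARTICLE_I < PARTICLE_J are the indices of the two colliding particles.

Pair (0,1): pos 7,10 vel -3,0 -> not approaching (rel speed -3 <= 0)
Pair (1,2): pos 10,12 vel 0,-3 -> gap=2, closing at 3/unit, collide at t=2/3
Pair (2,3): pos 12,15 vel -3,4 -> not approaching (rel speed -7 <= 0)
Earliest collision: t=2/3 between 1 and 2

Answer: 2/3 1 2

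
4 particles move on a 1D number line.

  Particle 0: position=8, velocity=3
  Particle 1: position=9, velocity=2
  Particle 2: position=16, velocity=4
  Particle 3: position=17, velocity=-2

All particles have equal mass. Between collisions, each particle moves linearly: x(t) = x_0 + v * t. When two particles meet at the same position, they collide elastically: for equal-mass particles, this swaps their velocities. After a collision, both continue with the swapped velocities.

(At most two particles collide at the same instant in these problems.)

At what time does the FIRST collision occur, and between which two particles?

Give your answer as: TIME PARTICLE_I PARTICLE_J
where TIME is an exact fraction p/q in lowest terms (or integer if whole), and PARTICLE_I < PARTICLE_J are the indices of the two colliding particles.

Pair (0,1): pos 8,9 vel 3,2 -> gap=1, closing at 1/unit, collide at t=1
Pair (1,2): pos 9,16 vel 2,4 -> not approaching (rel speed -2 <= 0)
Pair (2,3): pos 16,17 vel 4,-2 -> gap=1, closing at 6/unit, collide at t=1/6
Earliest collision: t=1/6 between 2 and 3

Answer: 1/6 2 3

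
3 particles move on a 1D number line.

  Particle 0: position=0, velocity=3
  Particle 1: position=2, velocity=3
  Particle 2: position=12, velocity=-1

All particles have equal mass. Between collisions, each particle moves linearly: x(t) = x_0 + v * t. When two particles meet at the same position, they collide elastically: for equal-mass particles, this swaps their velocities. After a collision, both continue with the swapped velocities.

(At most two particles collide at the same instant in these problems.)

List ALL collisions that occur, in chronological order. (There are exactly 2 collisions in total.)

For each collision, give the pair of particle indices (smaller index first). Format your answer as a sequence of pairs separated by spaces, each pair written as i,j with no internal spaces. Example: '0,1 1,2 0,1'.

Collision at t=5/2: particles 1 and 2 swap velocities; positions: p0=15/2 p1=19/2 p2=19/2; velocities now: v0=3 v1=-1 v2=3
Collision at t=3: particles 0 and 1 swap velocities; positions: p0=9 p1=9 p2=11; velocities now: v0=-1 v1=3 v2=3

Answer: 1,2 0,1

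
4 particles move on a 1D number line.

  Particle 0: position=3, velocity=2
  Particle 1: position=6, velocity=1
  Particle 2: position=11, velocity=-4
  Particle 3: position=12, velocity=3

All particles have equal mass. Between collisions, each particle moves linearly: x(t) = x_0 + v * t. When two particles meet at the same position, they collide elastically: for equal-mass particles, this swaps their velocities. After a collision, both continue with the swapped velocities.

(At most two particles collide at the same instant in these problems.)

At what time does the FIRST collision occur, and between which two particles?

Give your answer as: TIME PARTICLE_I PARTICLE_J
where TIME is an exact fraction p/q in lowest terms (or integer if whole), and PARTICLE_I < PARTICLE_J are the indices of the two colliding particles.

Answer: 1 1 2

Derivation:
Pair (0,1): pos 3,6 vel 2,1 -> gap=3, closing at 1/unit, collide at t=3
Pair (1,2): pos 6,11 vel 1,-4 -> gap=5, closing at 5/unit, collide at t=1
Pair (2,3): pos 11,12 vel -4,3 -> not approaching (rel speed -7 <= 0)
Earliest collision: t=1 between 1 and 2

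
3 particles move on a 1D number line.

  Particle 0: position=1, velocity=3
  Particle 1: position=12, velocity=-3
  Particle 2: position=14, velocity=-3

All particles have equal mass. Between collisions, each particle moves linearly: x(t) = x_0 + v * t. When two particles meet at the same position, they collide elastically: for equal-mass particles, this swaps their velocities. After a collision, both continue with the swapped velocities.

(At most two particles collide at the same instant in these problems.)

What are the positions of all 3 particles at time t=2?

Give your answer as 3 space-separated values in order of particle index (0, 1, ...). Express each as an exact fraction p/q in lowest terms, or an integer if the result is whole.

Answer: 6 7 8

Derivation:
Collision at t=11/6: particles 0 and 1 swap velocities; positions: p0=13/2 p1=13/2 p2=17/2; velocities now: v0=-3 v1=3 v2=-3
Advance to t=2 (no further collisions before then); velocities: v0=-3 v1=3 v2=-3; positions = 6 7 8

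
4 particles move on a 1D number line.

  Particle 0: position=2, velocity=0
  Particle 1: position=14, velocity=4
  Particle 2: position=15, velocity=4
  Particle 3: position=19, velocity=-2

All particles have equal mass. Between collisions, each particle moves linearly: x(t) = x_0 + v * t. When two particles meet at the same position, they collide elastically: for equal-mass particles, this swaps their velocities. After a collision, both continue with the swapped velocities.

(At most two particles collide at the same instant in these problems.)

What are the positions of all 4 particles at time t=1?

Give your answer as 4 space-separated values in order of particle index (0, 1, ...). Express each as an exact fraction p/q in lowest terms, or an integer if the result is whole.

Answer: 2 17 18 19

Derivation:
Collision at t=2/3: particles 2 and 3 swap velocities; positions: p0=2 p1=50/3 p2=53/3 p3=53/3; velocities now: v0=0 v1=4 v2=-2 v3=4
Collision at t=5/6: particles 1 and 2 swap velocities; positions: p0=2 p1=52/3 p2=52/3 p3=55/3; velocities now: v0=0 v1=-2 v2=4 v3=4
Advance to t=1 (no further collisions before then); velocities: v0=0 v1=-2 v2=4 v3=4; positions = 2 17 18 19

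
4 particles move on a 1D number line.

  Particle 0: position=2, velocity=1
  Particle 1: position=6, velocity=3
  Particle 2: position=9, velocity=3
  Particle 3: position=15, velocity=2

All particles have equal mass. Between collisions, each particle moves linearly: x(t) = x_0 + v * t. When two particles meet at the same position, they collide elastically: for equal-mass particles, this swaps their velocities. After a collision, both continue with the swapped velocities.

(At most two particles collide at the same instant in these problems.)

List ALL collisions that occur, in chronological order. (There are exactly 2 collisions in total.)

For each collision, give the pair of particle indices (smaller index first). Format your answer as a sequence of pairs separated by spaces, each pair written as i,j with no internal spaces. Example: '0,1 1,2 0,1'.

Collision at t=6: particles 2 and 3 swap velocities; positions: p0=8 p1=24 p2=27 p3=27; velocities now: v0=1 v1=3 v2=2 v3=3
Collision at t=9: particles 1 and 2 swap velocities; positions: p0=11 p1=33 p2=33 p3=36; velocities now: v0=1 v1=2 v2=3 v3=3

Answer: 2,3 1,2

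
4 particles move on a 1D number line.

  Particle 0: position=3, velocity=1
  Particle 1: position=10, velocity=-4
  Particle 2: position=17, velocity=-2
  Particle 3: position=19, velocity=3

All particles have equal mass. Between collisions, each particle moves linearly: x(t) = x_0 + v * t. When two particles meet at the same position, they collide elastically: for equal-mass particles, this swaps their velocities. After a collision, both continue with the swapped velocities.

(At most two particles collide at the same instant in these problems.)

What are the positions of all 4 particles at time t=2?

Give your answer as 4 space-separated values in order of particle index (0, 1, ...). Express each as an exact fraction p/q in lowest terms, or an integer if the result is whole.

Collision at t=7/5: particles 0 and 1 swap velocities; positions: p0=22/5 p1=22/5 p2=71/5 p3=116/5; velocities now: v0=-4 v1=1 v2=-2 v3=3
Advance to t=2 (no further collisions before then); velocities: v0=-4 v1=1 v2=-2 v3=3; positions = 2 5 13 25

Answer: 2 5 13 25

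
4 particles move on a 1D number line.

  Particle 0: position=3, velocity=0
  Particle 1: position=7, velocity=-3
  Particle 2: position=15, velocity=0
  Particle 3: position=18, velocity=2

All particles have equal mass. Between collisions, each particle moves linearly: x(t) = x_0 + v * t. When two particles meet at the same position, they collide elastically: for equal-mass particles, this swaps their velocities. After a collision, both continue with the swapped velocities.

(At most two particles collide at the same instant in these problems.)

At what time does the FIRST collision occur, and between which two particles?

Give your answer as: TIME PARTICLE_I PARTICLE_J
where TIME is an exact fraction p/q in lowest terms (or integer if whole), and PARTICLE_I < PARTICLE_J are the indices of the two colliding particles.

Answer: 4/3 0 1

Derivation:
Pair (0,1): pos 3,7 vel 0,-3 -> gap=4, closing at 3/unit, collide at t=4/3
Pair (1,2): pos 7,15 vel -3,0 -> not approaching (rel speed -3 <= 0)
Pair (2,3): pos 15,18 vel 0,2 -> not approaching (rel speed -2 <= 0)
Earliest collision: t=4/3 between 0 and 1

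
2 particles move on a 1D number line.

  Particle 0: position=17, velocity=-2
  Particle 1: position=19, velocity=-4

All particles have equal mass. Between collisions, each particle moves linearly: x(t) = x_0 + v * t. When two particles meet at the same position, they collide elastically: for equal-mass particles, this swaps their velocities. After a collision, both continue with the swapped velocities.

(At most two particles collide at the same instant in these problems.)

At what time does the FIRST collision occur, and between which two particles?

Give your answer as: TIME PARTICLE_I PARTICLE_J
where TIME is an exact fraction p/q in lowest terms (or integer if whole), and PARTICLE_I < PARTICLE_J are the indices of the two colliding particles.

Pair (0,1): pos 17,19 vel -2,-4 -> gap=2, closing at 2/unit, collide at t=1
Earliest collision: t=1 between 0 and 1

Answer: 1 0 1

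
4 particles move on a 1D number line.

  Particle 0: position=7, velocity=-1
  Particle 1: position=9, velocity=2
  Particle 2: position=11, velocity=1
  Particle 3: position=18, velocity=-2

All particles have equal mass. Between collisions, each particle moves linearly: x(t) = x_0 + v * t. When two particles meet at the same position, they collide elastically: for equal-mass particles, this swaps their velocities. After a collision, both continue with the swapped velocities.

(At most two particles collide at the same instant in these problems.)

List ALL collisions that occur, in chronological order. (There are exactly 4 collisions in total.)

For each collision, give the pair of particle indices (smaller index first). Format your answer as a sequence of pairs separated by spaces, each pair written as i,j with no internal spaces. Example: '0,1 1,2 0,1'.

Answer: 1,2 2,3 1,2 0,1

Derivation:
Collision at t=2: particles 1 and 2 swap velocities; positions: p0=5 p1=13 p2=13 p3=14; velocities now: v0=-1 v1=1 v2=2 v3=-2
Collision at t=9/4: particles 2 and 3 swap velocities; positions: p0=19/4 p1=53/4 p2=27/2 p3=27/2; velocities now: v0=-1 v1=1 v2=-2 v3=2
Collision at t=7/3: particles 1 and 2 swap velocities; positions: p0=14/3 p1=40/3 p2=40/3 p3=41/3; velocities now: v0=-1 v1=-2 v2=1 v3=2
Collision at t=11: particles 0 and 1 swap velocities; positions: p0=-4 p1=-4 p2=22 p3=31; velocities now: v0=-2 v1=-1 v2=1 v3=2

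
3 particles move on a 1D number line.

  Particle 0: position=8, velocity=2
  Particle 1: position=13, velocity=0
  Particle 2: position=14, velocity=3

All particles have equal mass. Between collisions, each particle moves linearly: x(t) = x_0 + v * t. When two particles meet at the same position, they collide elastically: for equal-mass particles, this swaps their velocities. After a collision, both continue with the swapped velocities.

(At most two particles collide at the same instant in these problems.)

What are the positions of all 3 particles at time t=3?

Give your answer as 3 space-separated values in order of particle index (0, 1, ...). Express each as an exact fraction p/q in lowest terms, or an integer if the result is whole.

Collision at t=5/2: particles 0 and 1 swap velocities; positions: p0=13 p1=13 p2=43/2; velocities now: v0=0 v1=2 v2=3
Advance to t=3 (no further collisions before then); velocities: v0=0 v1=2 v2=3; positions = 13 14 23

Answer: 13 14 23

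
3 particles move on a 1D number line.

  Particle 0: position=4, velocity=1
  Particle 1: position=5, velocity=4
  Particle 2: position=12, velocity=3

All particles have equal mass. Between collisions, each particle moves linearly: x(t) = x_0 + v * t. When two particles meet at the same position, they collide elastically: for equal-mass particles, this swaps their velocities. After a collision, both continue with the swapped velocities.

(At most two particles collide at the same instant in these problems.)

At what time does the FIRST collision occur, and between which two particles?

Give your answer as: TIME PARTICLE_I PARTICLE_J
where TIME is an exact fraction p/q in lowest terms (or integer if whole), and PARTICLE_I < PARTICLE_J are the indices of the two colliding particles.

Pair (0,1): pos 4,5 vel 1,4 -> not approaching (rel speed -3 <= 0)
Pair (1,2): pos 5,12 vel 4,3 -> gap=7, closing at 1/unit, collide at t=7
Earliest collision: t=7 between 1 and 2

Answer: 7 1 2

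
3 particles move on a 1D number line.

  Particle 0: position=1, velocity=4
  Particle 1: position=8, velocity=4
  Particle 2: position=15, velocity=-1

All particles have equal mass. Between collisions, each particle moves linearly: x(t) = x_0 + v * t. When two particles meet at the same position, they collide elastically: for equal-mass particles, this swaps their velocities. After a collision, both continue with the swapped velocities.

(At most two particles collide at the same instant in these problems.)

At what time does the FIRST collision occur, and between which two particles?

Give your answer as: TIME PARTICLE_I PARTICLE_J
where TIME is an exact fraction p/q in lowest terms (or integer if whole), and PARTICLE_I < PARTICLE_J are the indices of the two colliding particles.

Answer: 7/5 1 2

Derivation:
Pair (0,1): pos 1,8 vel 4,4 -> not approaching (rel speed 0 <= 0)
Pair (1,2): pos 8,15 vel 4,-1 -> gap=7, closing at 5/unit, collide at t=7/5
Earliest collision: t=7/5 between 1 and 2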